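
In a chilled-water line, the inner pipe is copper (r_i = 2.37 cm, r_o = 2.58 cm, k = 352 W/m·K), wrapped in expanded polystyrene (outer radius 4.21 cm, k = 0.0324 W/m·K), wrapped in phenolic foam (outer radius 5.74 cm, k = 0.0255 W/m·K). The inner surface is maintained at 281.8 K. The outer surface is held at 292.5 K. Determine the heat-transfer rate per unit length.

Resistance network (inner→outer):
  R'_copper = ln(0.0258/0.0237)/(2πk) = 0.08490/(2π·352) = 3.839×10^-5 m·K/W
  R'_expanded polystyrene = ln(0.0421/0.0258)/(2πk) = 0.4897/(2π·0.0324) = 2.405 m·K/W
  R'_phenolic foam = ln(0.0574/0.0421)/(2πk) = 0.3100/(2π·0.0255) = 1.935 m·K/W
ΣR = 3.839×10^-5 + 2.405 + 1.935 = 4.340 m·K/W
Q' = ΔT/ΣR = (281.8 K − 292.5 K)/4.340 = -2.47 W/m
(Negative Q' ⇒ heat flows inward; heat gain = 2.47 W/m.)

Q' = 2.47 W/m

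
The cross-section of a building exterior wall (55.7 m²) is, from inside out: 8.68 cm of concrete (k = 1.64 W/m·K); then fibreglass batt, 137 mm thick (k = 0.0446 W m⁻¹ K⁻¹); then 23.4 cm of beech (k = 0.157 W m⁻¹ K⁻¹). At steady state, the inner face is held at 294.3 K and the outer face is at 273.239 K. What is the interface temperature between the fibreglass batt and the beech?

T = 280.04 K

Resistance network (inner→outer):
  R_concrete = L/(kA) = 0.0868/(1.64·55.7) = 9.502×10^-4 K/W
  R_fibreglass batt = L/(kA) = 0.137/(0.0446·55.7) = 0.05515 K/W
  R_beech = L/(kA) = 0.234/(0.157·55.7) = 0.02676 K/W
ΣR = 9.502×10^-4 + 0.05515 + 0.02676 = 0.08286 K/W
Q = ΔT/ΣR = (294.3 K − 273.239 K)/0.08286 = 254.2 W
From the inner boundary to the fibreglass batt/beech interface, ΣR_partial = 0.05610 K/W.
T_interface = T_in − Q·ΣR_partial = 294.3 K − (254.2)(0.05610) = 280.04 K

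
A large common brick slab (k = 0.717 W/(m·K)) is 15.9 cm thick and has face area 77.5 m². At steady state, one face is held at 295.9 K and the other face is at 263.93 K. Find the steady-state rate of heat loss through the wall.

Q = 11200 W

Q = kA·ΔT/L = 0.717 × 77.5 × |295.9 K − 263.93 K| / 0.159 = 11200 W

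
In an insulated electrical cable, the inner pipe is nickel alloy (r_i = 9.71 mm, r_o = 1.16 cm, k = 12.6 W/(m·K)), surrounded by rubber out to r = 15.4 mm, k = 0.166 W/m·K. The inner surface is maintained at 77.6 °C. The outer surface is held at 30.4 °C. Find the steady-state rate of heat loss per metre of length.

Q' = 172 W/m

Resistance network (inner→outer):
  R'_nickel alloy = ln(0.0116/0.00971)/(2πk) = 0.1778/(2π·12.6) = 0.002246 m·K/W
  R'_rubber = ln(0.0154/0.0116)/(2πk) = 0.2834/(2π·0.166) = 0.2717 m·K/W
ΣR = 0.002246 + 0.2717 = 0.2739 m·K/W
Q' = ΔT/ΣR = (77.6 °C − 30.4 °C)/0.2739 = 172 W/m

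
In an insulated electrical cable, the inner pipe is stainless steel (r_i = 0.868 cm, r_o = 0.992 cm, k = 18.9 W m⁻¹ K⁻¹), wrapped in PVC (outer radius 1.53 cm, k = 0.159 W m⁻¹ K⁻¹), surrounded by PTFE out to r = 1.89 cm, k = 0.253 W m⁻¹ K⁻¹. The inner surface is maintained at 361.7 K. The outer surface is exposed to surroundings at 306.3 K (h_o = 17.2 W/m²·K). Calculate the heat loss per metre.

Series thermal resistances, inner to outer:
  R'_stainless steel = ln(0.00992/0.00868)/(2πk) = 0.1335/(2π·18.9) = 0.001124 m·K/W
  R'_PVC = ln(0.0153/0.00992)/(2πk) = 0.4333/(2π·0.159) = 0.4337 m·K/W
  R'_PTFE = ln(0.0189/0.0153)/(2πk) = 0.2113/(2π·0.253) = 0.1329 m·K/W
  R'_conv,out = 1/(2πr h) = 1/(2π·0.0189·17.2) = 0.4896 m·K/W
ΣR = 0.001124 + 0.4337 + 0.1329 + 0.4896 = 1.057 m·K/W
Q' = ΔT/ΣR = (361.7 K − 306.3 K)/1.057 = 52.4 W/m

Q' = 52.4 W/m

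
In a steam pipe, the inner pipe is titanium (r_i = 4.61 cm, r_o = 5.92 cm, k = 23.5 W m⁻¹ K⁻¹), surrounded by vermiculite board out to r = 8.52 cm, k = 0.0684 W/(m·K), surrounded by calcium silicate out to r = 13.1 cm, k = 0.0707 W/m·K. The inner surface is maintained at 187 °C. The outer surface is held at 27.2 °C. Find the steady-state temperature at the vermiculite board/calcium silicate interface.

Series thermal resistances, inner to outer:
  R'_titanium = ln(0.0592/0.0461)/(2πk) = 0.2501/(2π·23.5) = 0.001694 m·K/W
  R'_vermiculite board = ln(0.0852/0.0592)/(2πk) = 0.3641/(2π·0.0684) = 0.8472 m·K/W
  R'_calcium silicate = ln(0.131/0.0852)/(2πk) = 0.4302/(2π·0.0707) = 0.9684 m·K/W
ΣR = 0.001694 + 0.8472 + 0.9684 = 1.817 m·K/W
Q' = ΔT/ΣR = (187 °C − 27.2 °C)/1.817 = 87.95 W/m
From the inner boundary to the vermiculite board/calcium silicate interface, ΣR_partial = 0.8489 m·K/W.
T_interface = T_in − Q'·ΣR_partial = 187 °C − (87.95)(0.8489) = 112 °C

T = 112 °C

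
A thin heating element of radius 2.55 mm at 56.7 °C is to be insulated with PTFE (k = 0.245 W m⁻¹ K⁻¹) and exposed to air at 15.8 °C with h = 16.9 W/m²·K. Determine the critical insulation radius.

r_cr = 1.45 cm

For a cylinder, r_cr = k_ins/h = 0.245/16.9 = 0.0145 m = 1.45 cm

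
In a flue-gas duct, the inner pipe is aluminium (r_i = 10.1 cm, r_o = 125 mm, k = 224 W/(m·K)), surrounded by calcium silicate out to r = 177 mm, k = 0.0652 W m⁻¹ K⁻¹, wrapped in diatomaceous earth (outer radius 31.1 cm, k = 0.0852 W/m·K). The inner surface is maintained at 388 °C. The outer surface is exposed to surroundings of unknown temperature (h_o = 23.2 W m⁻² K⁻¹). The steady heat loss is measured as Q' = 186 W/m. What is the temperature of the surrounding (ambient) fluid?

T_out = 30.1 °C

Sum the resistances:
  R'_aluminium = ln(0.125/0.101)/(2πk) = 0.2132/(2π·224) = 1.515×10^-4 m·K/W
  R'_calcium silicate = ln(0.177/0.125)/(2πk) = 0.3478/(2π·0.0652) = 0.8491 m·K/W
  R'_diatomaceous earth = ln(0.311/0.177)/(2πk) = 0.5636/(2π·0.0852) = 1.053 m·K/W
  R'_conv,out = 1/(2πr h) = 1/(2π·0.311·23.2) = 0.02206 m·K/W
ΣR = 1.924 m·K/W
ΔT = Q'·ΣR = 186 × 1.924 = 357.9 K
Heat flows outward, so T_out = T_in − ΔT = 388 − 357.9 = 30.1 °C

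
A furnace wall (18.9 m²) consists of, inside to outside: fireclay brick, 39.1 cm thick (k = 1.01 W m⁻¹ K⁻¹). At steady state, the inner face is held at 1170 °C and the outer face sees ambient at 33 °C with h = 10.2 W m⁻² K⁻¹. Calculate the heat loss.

Treat each layer as a resistance in series:
  R_fireclay brick = L/(kA) = 0.391/(1.01·18.9) = 0.02048 K/W
  R_conv,out = 1/(hA) = 1/(10.2·18.9) = 0.005187 K/W
ΣR = 0.02048 + 0.005187 = 0.02567 K/W
Q = ΔT/ΣR = (1170 °C − 33 °C)/0.02567 = 44300 W

Q = 44.3 kW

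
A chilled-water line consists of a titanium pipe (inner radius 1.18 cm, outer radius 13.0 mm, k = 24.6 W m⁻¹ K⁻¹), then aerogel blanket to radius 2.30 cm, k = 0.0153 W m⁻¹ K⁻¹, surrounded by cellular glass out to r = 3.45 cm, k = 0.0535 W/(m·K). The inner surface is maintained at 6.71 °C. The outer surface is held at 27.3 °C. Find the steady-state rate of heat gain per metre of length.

Q' = 2.88 W/m

Treat each layer as a resistance in series:
  R'_titanium = ln(0.0130/0.0118)/(2πk) = 0.09685/(2π·24.6) = 6.266×10^-4 m·K/W
  R'_aerogel blanket = ln(0.0230/0.0130)/(2πk) = 0.5705/(2π·0.0153) = 5.935 m·K/W
  R'_cellular glass = ln(0.0345/0.0230)/(2πk) = 0.4055/(2π·0.0535) = 1.206 m·K/W
ΣR = 6.266×10^-4 + 5.935 + 1.206 = 7.142 m·K/W
Q' = ΔT/ΣR = (6.71 °C − 27.3 °C)/7.142 = -2.88 W/m
(Negative Q' ⇒ heat flows inward; heat gain = 2.88 W/m.)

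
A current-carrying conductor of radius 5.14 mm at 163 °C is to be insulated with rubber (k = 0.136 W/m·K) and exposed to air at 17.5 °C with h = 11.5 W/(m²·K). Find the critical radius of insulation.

For a cylinder, r_cr = k_ins/h = 0.136/11.5 = 0.0118 m = 1.18 cm

r_cr = 1.18 cm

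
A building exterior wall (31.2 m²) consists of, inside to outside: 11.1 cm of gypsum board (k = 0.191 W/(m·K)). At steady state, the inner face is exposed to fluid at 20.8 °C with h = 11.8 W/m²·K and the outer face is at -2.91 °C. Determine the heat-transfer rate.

Treat each layer as a resistance in series:
  R_conv,in = 1/(hA) = 1/(11.8·31.2) = 0.002716 K/W
  R_gypsum board = L/(kA) = 0.111/(0.191·31.2) = 0.01863 K/W
ΣR = 0.002716 + 0.01863 = 0.02135 K/W
Q = ΔT/ΣR = (20.8 °C − -2.91 °C)/0.02135 = 1110 W

Q = 1110 W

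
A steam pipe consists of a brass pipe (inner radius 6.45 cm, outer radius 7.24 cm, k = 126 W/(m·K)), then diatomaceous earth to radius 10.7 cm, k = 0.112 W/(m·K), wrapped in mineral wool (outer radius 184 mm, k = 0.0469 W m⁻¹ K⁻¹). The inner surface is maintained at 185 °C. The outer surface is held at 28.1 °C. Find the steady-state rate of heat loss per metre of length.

Q' = 65.5 W/m

Series thermal resistances, inner to outer:
  R'_brass = ln(0.0724/0.0645)/(2πk) = 0.1155/(2π·126) = 1.459×10^-4 m·K/W
  R'_diatomaceous earth = ln(0.107/0.0724)/(2πk) = 0.3906/(2π·0.112) = 0.5551 m·K/W
  R'_mineral wool = ln(0.184/0.107)/(2πk) = 0.5421/(2π·0.0469) = 1.840 m·K/W
ΣR = 1.459×10^-4 + 0.5551 + 1.840 = 2.395 m·K/W
Q' = ΔT/ΣR = (185 °C − 28.1 °C)/2.395 = 65.5 W/m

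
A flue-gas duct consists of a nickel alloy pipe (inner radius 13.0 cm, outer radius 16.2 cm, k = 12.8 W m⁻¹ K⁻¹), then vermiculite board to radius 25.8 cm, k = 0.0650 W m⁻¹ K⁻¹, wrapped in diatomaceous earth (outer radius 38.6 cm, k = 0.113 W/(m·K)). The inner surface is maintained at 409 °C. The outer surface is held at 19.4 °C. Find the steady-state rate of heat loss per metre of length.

Q' = 228 W/m

Treat each layer as a resistance in series:
  R'_nickel alloy = ln(0.162/0.130)/(2πk) = 0.2201/(2π·12.8) = 0.002736 m·K/W
  R'_vermiculite board = ln(0.258/0.162)/(2πk) = 0.4654/(2π·0.0650) = 1.139 m·K/W
  R'_diatomaceous earth = ln(0.386/0.258)/(2πk) = 0.4029/(2π·0.113) = 0.5674 m·K/W
ΣR = 0.002736 + 1.139 + 0.5674 = 1.709 m·K/W
Q' = ΔT/ΣR = (409 °C − 19.4 °C)/1.709 = 228 W/m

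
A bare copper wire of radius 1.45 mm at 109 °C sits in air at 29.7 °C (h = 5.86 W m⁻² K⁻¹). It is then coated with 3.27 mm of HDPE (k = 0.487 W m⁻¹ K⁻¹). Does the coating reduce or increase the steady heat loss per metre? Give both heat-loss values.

increases: 4.23 → 12.9 W/m

Critical radius for a cylinder: r_cr = k/h = 0.0831 m = 8.31 cm.
Outer radius after coating: r₂ = 0.00145 + 0.00327 = 0.00472 m.
Since r₁ < r_cr and r₂ ≤ r_cr, the coating moves toward the maximum at r_cr — heat loss rises.
Bare: R = 1/(2πr₁h) = 18.73 m·K/W; Q = 79.3/18.73 = 4.23 W/m.
Coated: R = R_cond + R_conv = 6.140 m·K/W; Q = 79.3/6.140 = 12.9 W/m.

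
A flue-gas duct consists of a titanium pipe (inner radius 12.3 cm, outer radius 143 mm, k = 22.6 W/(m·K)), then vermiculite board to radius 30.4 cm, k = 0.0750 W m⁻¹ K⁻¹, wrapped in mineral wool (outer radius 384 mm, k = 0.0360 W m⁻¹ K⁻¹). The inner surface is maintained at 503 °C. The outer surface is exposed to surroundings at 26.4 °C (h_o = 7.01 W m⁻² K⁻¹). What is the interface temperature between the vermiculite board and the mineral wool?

T = 220 °C

Treat each layer as a resistance in series:
  R'_titanium = ln(0.143/0.123)/(2πk) = 0.1507/(2π·22.6) = 0.001061 m·K/W
  R'_vermiculite board = ln(0.304/0.143)/(2πk) = 0.7542/(2π·0.0750) = 1.600 m·K/W
  R'_mineral wool = ln(0.384/0.304)/(2πk) = 0.2336/(2π·0.0360) = 1.033 m·K/W
  R'_conv,out = 1/(2πr h) = 1/(2π·0.384·7.01) = 0.05912 m·K/W
ΣR = 0.001061 + 1.600 + 1.033 + 0.05912 = 2.693 m·K/W
Q' = ΔT/ΣR = (503 °C − 26.4 °C)/2.693 = 177.0 W/m
From the inner boundary to the vermiculite board/mineral wool interface, ΣR_partial = 1.601 m·K/W.
T_interface = T_in − Q'·ΣR_partial = 503 °C − (177.0)(1.601) = 220 °C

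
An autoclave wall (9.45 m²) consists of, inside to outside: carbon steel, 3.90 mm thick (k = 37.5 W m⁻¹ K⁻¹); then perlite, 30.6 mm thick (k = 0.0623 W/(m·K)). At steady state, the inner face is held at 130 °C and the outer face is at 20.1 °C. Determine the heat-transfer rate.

Resistance network (inner→outer):
  R_carbon steel = L/(kA) = 0.00390/(37.5·9.45) = 1.101×10^-5 K/W
  R_perlite = L/(kA) = 0.0306/(0.0623·9.45) = 0.05198 K/W
ΣR = 1.101×10^-5 + 0.05198 = 0.05199 K/W
Q = ΔT/ΣR = (130 °C − 20.1 °C)/0.05199 = 2110 W

Q = 2.11 kW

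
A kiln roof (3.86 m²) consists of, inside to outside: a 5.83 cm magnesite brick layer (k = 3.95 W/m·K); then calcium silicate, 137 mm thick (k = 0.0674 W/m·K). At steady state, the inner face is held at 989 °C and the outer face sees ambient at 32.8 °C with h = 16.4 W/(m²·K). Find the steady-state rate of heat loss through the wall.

Treat each layer as a resistance in series:
  R_magnesite brick = L/(kA) = 0.0583/(3.95·3.86) = 0.003824 K/W
  R_calcium silicate = L/(kA) = 0.137/(0.0674·3.86) = 0.5266 K/W
  R_conv,out = 1/(hA) = 1/(16.4·3.86) = 0.01580 K/W
ΣR = 0.003824 + 0.5266 + 0.01580 = 0.5462 K/W
Q = ΔT/ΣR = (989 °C − 32.8 °C)/0.5462 = 1750 W

Q = 1750 W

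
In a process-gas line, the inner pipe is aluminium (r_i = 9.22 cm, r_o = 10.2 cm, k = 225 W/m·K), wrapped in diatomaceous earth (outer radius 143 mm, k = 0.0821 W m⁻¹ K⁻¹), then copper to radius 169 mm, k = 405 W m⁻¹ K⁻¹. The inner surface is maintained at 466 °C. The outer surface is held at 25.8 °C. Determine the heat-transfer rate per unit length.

Q' = 672 W/m

Series thermal resistances, inner to outer:
  R'_aluminium = ln(0.102/0.0922)/(2πk) = 0.1010/(2π·225) = 7.145×10^-5 m·K/W
  R'_diatomaceous earth = ln(0.143/0.102)/(2πk) = 0.3379/(2π·0.0821) = 0.6550 m·K/W
  R'_copper = ln(0.169/0.143)/(2πk) = 0.1671/(2π·405) = 6.565×10^-5 m·K/W
ΣR = 7.145×10^-5 + 0.6550 + 6.565×10^-5 = 0.6551 m·K/W
Q' = ΔT/ΣR = (466 °C − 25.8 °C)/0.6551 = 672 W/m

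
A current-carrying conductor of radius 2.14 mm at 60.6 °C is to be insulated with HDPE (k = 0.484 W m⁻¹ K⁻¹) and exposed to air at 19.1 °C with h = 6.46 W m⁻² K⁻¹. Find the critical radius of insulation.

For a cylinder, r_cr = k_ins/h = 0.484/6.46 = 0.0749 m = 7.49 cm

r_cr = 7.49 cm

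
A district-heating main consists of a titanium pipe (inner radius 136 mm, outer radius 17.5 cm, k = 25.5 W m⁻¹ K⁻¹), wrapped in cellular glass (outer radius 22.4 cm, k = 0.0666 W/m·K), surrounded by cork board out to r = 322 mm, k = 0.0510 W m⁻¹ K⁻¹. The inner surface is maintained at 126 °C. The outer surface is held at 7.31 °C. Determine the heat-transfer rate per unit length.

Series thermal resistances, inner to outer:
  R'_titanium = ln(0.175/0.136)/(2πk) = 0.2521/(2π·25.5) = 0.001574 m·K/W
  R'_cellular glass = ln(0.224/0.175)/(2πk) = 0.2469/(2π·0.0666) = 0.5899 m·K/W
  R'_cork board = ln(0.322/0.224)/(2πk) = 0.3629/(2π·0.0510) = 1.133 m·K/W
ΣR = 0.001574 + 0.5899 + 1.133 = 1.724 m·K/W
Q' = ΔT/ΣR = (126 °C − 7.31 °C)/1.724 = 68.8 W/m

Q' = 68.8 W/m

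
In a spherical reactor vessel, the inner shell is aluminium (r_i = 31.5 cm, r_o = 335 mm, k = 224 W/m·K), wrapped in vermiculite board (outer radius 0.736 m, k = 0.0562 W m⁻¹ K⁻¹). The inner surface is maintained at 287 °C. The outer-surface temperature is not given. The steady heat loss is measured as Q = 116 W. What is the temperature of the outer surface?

T_out = 19.9 °C

Sum the resistances:
  R_aluminium = (1/0.315 − 1/0.335)/(4πk) = 0.1895/(4π·224) = 6.733×10^-5 K/W
  R_vermiculite board = (1/0.335 − 1/0.736)/(4πk) = 1.626/(4π·0.0562) = 2.303 K/W
ΣR = 2.303 K/W
ΔT = Q·ΣR = 116 × 2.303 = 267.1 K
Heat flows outward, so T_out = T_in − ΔT = 287 − 267.1 = 19.9 °C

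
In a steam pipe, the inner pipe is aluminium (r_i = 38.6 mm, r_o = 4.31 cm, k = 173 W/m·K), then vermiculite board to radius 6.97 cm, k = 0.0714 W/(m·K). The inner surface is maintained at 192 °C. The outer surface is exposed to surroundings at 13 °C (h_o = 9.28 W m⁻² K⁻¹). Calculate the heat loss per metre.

Treat each layer as a resistance in series:
  R'_aluminium = ln(0.0431/0.0386)/(2πk) = 0.1103/(2π·173) = 1.014×10^-4 m·K/W
  R'_vermiculite board = ln(0.0697/0.0431)/(2πk) = 0.4807/(2π·0.0714) = 1.071 m·K/W
  R'_conv,out = 1/(2πr h) = 1/(2π·0.0697·9.28) = 0.2461 m·K/W
ΣR = 1.014×10^-4 + 1.071 + 0.2461 = 1.317 m·K/W
Q' = ΔT/ΣR = (192 °C − 13 °C)/1.317 = 136 W/m

Q' = 136 W/m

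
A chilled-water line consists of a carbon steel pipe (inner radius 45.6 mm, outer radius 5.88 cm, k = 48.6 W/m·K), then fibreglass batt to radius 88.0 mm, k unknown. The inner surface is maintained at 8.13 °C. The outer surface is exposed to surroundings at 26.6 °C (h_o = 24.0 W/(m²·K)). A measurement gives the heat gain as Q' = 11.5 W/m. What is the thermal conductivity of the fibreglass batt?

k = 0.0419 W/m·K

ΣR = ΔT/Q' = |8.13 − 26.6|/11.5 = 1.606 m·K/W
Known resistances:
  R'_carbon steel = ln(0.0588/0.0456)/(2πk) = 0.2542/(2π·48.6) = 8.326×10^-4 m·K/W
  R'_conv,out = 1/(2πr h) = 1/(2π·0.0880·24.0) = 0.07536 m·K/W
R_fibreglass batt = ΣR − ΣR_known = 1.606 − 0.07619 = 1.530 m·K/W
ln(r₂/r₁)/(2πk) = 1.530 ⇒ k = 0.4032/(2π·1.530) = 0.0419 W/m·K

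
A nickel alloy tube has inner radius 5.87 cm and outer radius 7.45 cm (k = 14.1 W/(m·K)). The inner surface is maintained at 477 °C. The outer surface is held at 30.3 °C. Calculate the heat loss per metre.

Q' = 2πk·ΔT/ln(r₂/r₁) = 2π × 14.1 × 446.7 / ln(0.0745/0.0587) = 1.66×10^5 W/m

Q' = 1.66×10^5 W/m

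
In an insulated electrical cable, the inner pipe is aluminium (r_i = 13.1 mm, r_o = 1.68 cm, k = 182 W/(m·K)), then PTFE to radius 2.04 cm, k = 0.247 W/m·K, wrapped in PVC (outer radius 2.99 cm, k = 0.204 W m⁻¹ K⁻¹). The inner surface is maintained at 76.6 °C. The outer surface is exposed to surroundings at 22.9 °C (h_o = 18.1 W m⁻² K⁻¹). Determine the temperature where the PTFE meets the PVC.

Treat each layer as a resistance in series:
  R'_aluminium = ln(0.0168/0.0131)/(2πk) = 0.2488/(2π·182) = 2.175×10^-4 m·K/W
  R'_PTFE = ln(0.0204/0.0168)/(2πk) = 0.1942/(2π·0.247) = 0.1251 m·K/W
  R'_PVC = ln(0.0299/0.0204)/(2πk) = 0.3823/(2π·0.204) = 0.2983 m·K/W
  R'_conv,out = 1/(2πr h) = 1/(2π·0.0299·18.1) = 0.2941 m·K/W
ΣR = 2.175×10^-4 + 0.1251 + 0.2983 + 0.2941 = 0.7177 m·K/W
Q' = ΔT/ΣR = (76.6 °C − 22.9 °C)/0.7177 = 74.82 W/m
From the inner boundary to the PTFE/PVC interface, ΣR_partial = 0.1253 m·K/W.
T_interface = T_in − Q'·ΣR_partial = 76.6 °C − (74.82)(0.1253) = 67.2 °C

T = 67.2 °C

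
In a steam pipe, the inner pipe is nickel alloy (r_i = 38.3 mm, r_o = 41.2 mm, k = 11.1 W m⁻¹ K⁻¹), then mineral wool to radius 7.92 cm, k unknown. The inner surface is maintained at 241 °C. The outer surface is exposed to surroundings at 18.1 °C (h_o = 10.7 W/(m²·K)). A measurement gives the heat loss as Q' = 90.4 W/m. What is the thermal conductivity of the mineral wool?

k = 0.0457 W/m·K

ΣR = ΔT/Q' = |241 − 18.1|/90.4 = 2.466 m·K/W
Known resistances:
  R'_nickel alloy = ln(0.0412/0.0383)/(2πk) = 0.07299/(2π·11.1) = 0.001047 m·K/W
  R'_conv,out = 1/(2πr h) = 1/(2π·0.0792·10.7) = 0.1878 m·K/W
R_mineral wool = ΣR − ΣR_known = 2.466 − 0.1888 = 2.277 m·K/W
ln(r₂/r₁)/(2πk) = 2.277 ⇒ k = 0.6535/(2π·2.277) = 0.0457 W/m·K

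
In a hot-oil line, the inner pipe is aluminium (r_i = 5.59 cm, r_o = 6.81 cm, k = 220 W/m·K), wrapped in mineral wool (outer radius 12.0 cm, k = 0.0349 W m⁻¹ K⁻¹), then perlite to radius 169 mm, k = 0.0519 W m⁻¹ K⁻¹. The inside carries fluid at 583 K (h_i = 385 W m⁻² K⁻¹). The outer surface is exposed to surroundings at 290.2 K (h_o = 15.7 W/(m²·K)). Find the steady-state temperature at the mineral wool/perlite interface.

Resistance network (inner→outer):
  R'_conv,in = 1/(2πr h) = 1/(2π·0.0559·385) = 0.007395 m·K/W
  R'_aluminium = ln(0.0681/0.0559)/(2πk) = 0.1974/(2π·220) = 1.428×10^-4 m·K/W
  R'_mineral wool = ln(0.120/0.0681)/(2πk) = 0.5665/(2π·0.0349) = 2.583 m·K/W
  R'_perlite = ln(0.169/0.120)/(2πk) = 0.3424/(2π·0.0519) = 1.050 m·K/W
  R'_conv,out = 1/(2πr h) = 1/(2π·0.169·15.7) = 0.05998 m·K/W
ΣR = 0.007395 + 1.428×10^-4 + 2.583 + 1.050 + 0.05998 = 3.701 m·K/W
Q' = ΔT/ΣR = (583 K − 290.2 K)/3.701 = 79.11 W/m
From the inner boundary to the mineral wool/perlite interface, ΣR_partial = 2.591 m·K/W.
T_interface = T_in − Q'·ΣR_partial = 583 K − (79.11)(2.591) = 378 K

T = 378 K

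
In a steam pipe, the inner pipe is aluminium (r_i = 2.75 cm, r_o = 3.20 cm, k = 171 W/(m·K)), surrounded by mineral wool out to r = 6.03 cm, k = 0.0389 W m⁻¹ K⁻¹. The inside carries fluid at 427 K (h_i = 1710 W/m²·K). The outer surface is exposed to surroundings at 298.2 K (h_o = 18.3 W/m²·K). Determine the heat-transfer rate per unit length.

Resistance network (inner→outer):
  R'_conv,in = 1/(2πr h) = 1/(2π·0.0275·1710) = 0.003384 m·K/W
  R'_aluminium = ln(0.0320/0.0275)/(2πk) = 0.1515/(2π·171) = 1.411×10^-4 m·K/W
  R'_mineral wool = ln(0.0603/0.0320)/(2πk) = 0.6336/(2π·0.0389) = 2.592 m·K/W
  R'_conv,out = 1/(2πr h) = 1/(2π·0.0603·18.3) = 0.1442 m·K/W
ΣR = 0.003384 + 1.411×10^-4 + 2.592 + 0.1442 = 2.740 m·K/W
Q' = ΔT/ΣR = (427 K − 298.2 K)/2.740 = 47.0 W/m

Q' = 47.0 W/m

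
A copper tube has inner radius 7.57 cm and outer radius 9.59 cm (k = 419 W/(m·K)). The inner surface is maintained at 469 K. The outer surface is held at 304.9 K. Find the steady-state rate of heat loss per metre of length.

Q' = 1.83×10^6 W/m

Q' = 2πk·ΔT/ln(r₂/r₁) = 2π × 419 × 164.1 / ln(0.0959/0.0757) = 1.83×10^6 W/m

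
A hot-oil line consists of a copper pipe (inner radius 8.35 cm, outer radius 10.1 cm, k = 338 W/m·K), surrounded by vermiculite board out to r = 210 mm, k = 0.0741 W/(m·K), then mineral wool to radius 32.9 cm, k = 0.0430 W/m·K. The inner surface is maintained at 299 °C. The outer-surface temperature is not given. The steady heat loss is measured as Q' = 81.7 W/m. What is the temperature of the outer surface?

T_out = 34.8 °C

Series resistances:
  R'_copper = ln(0.101/0.0835)/(2πk) = 0.1903/(2π·338) = 8.959×10^-5 m·K/W
  R'_vermiculite board = ln(0.210/0.101)/(2πk) = 0.7320/(2π·0.0741) = 1.572 m·K/W
  R'_mineral wool = ln(0.329/0.210)/(2πk) = 0.4490/(2π·0.0430) = 1.662 m·K/W
ΣR = 3.234 m·K/W
ΔT = Q'·ΣR = 81.7 × 3.234 = 264.2 K
Heat flows outward, so T_out = T_in − ΔT = 299 − 264.2 = 34.8 °C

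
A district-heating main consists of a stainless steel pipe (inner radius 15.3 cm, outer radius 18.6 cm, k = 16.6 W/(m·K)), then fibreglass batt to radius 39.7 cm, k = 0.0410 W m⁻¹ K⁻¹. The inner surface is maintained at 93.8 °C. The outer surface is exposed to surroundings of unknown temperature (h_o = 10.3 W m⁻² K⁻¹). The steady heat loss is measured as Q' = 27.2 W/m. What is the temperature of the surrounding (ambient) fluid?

T_out = 12.6 °C

Series resistances:
  R'_stainless steel = ln(0.186/0.153)/(2πk) = 0.1953/(2π·16.6) = 0.001873 m·K/W
  R'_fibreglass batt = ln(0.397/0.186)/(2πk) = 0.7582/(2π·0.0410) = 2.943 m·K/W
  R'_conv,out = 1/(2πr h) = 1/(2π·0.397·10.3) = 0.03892 m·K/W
ΣR = 2.984 m·K/W
ΔT = Q'·ΣR = 27.2 × 2.984 = 81.16 K
Heat flows outward, so T_out = T_in − ΔT = 93.8 − 81.16 = 12.6 °C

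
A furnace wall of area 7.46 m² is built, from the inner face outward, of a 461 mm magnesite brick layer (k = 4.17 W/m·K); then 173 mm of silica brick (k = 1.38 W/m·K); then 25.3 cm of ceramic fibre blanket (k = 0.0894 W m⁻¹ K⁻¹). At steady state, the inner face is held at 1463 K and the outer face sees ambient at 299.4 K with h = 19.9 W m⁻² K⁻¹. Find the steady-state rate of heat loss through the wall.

Q = 2.79 kW

Series thermal resistances, inner to outer:
  R_magnesite brick = L/(kA) = 0.461/(4.17·7.46) = 0.01482 K/W
  R_silica brick = L/(kA) = 0.173/(1.38·7.46) = 0.01680 K/W
  R_ceramic fibre blanket = L/(kA) = 0.253/(0.0894·7.46) = 0.3794 K/W
  R_conv,out = 1/(hA) = 1/(19.9·7.46) = 0.006736 K/W
ΣR = 0.01482 + 0.01680 + 0.3794 + 0.006736 = 0.4178 K/W
Q = ΔT/ΣR = (1463 K − 299.4 K)/0.4178 = 2790 W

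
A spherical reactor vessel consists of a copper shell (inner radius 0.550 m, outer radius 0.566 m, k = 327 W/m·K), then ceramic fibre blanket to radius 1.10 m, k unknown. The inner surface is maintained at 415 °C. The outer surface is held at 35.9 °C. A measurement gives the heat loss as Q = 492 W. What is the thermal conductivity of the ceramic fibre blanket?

ΣR = ΔT/Q = |415 − 35.9|/492 = 0.7705 K/W
Known resistances:
  R_copper = (1/0.550 − 1/0.566)/(4πk) = 0.05140/(4π·327) = 1.251×10^-5 K/W
R_ceramic fibre blanket = ΣR − ΣR_known = 0.7705 − 1.251×10^-5 = 0.7705 K/W
(1/r₁−1/r₂)/(4πk) = 0.7705 ⇒ k = 0.8577/(4π·0.7705) = 0.0886 W/m·K

k = 0.0886 W/m·K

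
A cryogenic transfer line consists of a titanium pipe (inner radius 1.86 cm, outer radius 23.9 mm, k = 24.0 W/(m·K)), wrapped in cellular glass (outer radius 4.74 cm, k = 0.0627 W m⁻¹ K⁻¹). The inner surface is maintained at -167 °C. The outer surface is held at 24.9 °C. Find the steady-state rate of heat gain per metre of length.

Q' = 110 W/m

Resistance network (inner→outer):
  R'_titanium = ln(0.0239/0.0186)/(2πk) = 0.2507/(2π·24.0) = 0.001663 m·K/W
  R'_cellular glass = ln(0.0474/0.0239)/(2πk) = 0.6847/(2π·0.0627) = 1.738 m·K/W
ΣR = 0.001663 + 1.738 = 1.740 m·K/W
Q' = ΔT/ΣR = (-167 °C − 24.9 °C)/1.740 = -110 W/m
(Negative Q' ⇒ heat flows inward; heat gain = 110 W/m.)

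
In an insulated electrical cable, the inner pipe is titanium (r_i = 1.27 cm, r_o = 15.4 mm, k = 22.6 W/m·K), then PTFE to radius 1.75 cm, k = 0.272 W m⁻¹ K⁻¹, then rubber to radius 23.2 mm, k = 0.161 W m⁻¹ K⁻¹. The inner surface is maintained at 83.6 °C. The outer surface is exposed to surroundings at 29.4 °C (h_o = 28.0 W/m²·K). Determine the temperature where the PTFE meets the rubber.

Series thermal resistances, inner to outer:
  R'_titanium = ln(0.0154/0.0127)/(2πk) = 0.1928/(2π·22.6) = 0.001358 m·K/W
  R'_PTFE = ln(0.0175/0.0154)/(2πk) = 0.1278/(2π·0.272) = 0.07480 m·K/W
  R'_rubber = ln(0.0232/0.0175)/(2πk) = 0.2820/(2π·0.161) = 0.2787 m·K/W
  R'_conv,out = 1/(2πr h) = 1/(2π·0.0232·28.0) = 0.2450 m·K/W
ΣR = 0.001358 + 0.07480 + 0.2787 + 0.2450 = 0.5999 m·K/W
Q' = ΔT/ΣR = (83.6 °C − 29.4 °C)/0.5999 = 90.35 W/m
From the inner boundary to the PTFE/rubber interface, ΣR_partial = 0.07616 m·K/W.
T_interface = T_in − Q'·ΣR_partial = 83.6 °C − (90.35)(0.07616) = 76.7 °C

T = 76.7 °C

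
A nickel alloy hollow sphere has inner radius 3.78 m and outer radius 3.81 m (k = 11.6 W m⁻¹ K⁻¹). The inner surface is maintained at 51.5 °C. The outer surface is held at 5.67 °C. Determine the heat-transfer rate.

Q = 4πk·ΔT/(1/r₁ − 1/r₂) = 4π × 11.6 × 45.83 / (1/3.78 − 1/3.81) = 3.21×10^6 W

Q = 3210 kW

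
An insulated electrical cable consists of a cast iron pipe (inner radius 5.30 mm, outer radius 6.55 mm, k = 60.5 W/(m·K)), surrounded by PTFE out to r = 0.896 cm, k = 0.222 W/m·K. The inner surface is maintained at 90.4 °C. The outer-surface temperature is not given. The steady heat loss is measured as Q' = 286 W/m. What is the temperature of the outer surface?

T_out = 26.0 °C

Sum the resistances:
  R'_cast iron = ln(0.00655/0.00530)/(2πk) = 0.2118/(2π·60.5) = 5.571×10^-4 m·K/W
  R'_PTFE = ln(0.00896/0.00655)/(2πk) = 0.3133/(2π·0.222) = 0.2246 m·K/W
ΣR = 0.2252 m·K/W
ΔT = Q'·ΣR = 286 × 0.2252 = 64.41 K
Heat flows outward, so T_out = T_in − ΔT = 90.4 − 64.41 = 26.0 °C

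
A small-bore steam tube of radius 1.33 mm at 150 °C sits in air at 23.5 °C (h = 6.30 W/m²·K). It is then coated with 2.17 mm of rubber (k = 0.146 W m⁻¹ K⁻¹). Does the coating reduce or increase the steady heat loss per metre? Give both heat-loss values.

Critical radius for a cylinder: r_cr = k/h = 0.0232 m = 2.32 cm.
Outer radius after coating: r₂ = 0.00133 + 0.00217 = 0.00350 m.
Since r₁ < r_cr and r₂ ≤ r_cr, the coating moves toward the maximum at r_cr — heat loss rises.
Bare: R = 1/(2πr₁h) = 18.99 m·K/W; Q = 126.5/18.99 = 6.66 W/m.
Coated: R = R_cond + R_conv = 8.273 m·K/W; Q = 126.5/8.273 = 15.3 W/m.

increases: 6.66 → 15.3 W/m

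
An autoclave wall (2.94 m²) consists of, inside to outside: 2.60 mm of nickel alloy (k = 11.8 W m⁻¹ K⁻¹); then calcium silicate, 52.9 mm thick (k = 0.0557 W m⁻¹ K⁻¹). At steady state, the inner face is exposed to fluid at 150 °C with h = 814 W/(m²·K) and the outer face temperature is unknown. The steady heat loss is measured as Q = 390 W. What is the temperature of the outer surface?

Series resistances:
  R_conv,in = 1/(hA) = 1/(814·2.94) = 4.179×10^-4 K/W
  R_nickel alloy = L/(kA) = 0.00260/(11.8·2.94) = 7.495×10^-5 K/W
  R_calcium silicate = L/(kA) = 0.0529/(0.0557·2.94) = 0.3230 K/W
ΣR = 0.3235 K/W
ΔT = Q·ΣR = 390 × 0.3235 = 126.2 K
Heat flows outward, so T_out = T_in − ΔT = 150 − 126.2 = 23.8 °C

T_out = 23.8 °C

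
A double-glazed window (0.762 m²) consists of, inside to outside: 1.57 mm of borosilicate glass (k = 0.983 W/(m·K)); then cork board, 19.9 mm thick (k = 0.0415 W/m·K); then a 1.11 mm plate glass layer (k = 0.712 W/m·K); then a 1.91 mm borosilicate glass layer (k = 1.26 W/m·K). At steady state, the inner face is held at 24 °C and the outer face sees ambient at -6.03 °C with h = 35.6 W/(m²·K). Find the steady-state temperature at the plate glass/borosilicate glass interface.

T = -4.29 °C

Resistance network (inner→outer):
  R_borosilicate glass = L/(kA) = 0.00157/(0.983·0.762) = 0.002096 K/W
  R_cork board = L/(kA) = 0.0199/(0.0415·0.762) = 0.6293 K/W
  R_plate glass = L/(kA) = 0.00111/(0.712·0.762) = 0.002046 K/W
  R_borosilicate glass = L/(kA) = 0.00191/(1.26·0.762) = 0.001989 K/W
  R_conv,out = 1/(hA) = 1/(35.6·0.762) = 0.03686 K/W
ΣR = 0.002096 + 0.6293 + 0.002046 + 0.001989 + 0.03686 = 0.6723 K/W
Q = ΔT/ΣR = (24 °C − -6.03 °C)/0.6723 = 44.67 W
From the inner boundary to the plate glass/borosilicate glass interface, ΣR_partial = 0.6334 K/W.
T_interface = T_in − Q·ΣR_partial = 24 °C − (44.67)(0.6334) = -4.29 °C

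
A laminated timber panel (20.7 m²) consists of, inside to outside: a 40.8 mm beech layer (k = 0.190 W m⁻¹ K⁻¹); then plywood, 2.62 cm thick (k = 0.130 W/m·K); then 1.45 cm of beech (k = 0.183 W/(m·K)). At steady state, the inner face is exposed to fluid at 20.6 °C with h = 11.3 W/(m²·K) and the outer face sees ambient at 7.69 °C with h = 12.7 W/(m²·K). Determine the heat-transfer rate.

Q = 403 W

Series thermal resistances, inner to outer:
  R_conv,in = 1/(hA) = 1/(11.3·20.7) = 0.004275 K/W
  R_beech = L/(kA) = 0.0408/(0.190·20.7) = 0.01037 K/W
  R_plywood = L/(kA) = 0.0262/(0.130·20.7) = 0.009736 K/W
  R_beech = L/(kA) = 0.0145/(0.183·20.7) = 0.003828 K/W
  R_conv,out = 1/(hA) = 1/(12.7·20.7) = 0.003804 K/W
ΣR = 0.004275 + 0.01037 + 0.009736 + 0.003828 + 0.003804 = 0.03201 K/W
Q = ΔT/ΣR = (20.6 °C − 7.69 °C)/0.03201 = 403 W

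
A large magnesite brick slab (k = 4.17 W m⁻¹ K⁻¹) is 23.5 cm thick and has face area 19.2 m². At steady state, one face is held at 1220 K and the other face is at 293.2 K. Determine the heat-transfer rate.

Q = kA·ΔT/L = 4.17 × 19.2 × |1220 K − 293.2 K| / 0.235 = 3.16×10^5 W

Q = 3.16×10^5 W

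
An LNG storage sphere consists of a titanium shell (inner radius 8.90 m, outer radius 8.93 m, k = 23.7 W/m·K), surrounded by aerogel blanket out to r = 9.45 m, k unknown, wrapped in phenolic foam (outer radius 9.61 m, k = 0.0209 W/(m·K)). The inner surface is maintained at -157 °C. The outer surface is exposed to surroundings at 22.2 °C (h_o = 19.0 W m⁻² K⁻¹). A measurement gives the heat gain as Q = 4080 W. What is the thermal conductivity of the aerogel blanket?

ΣR = ΔT/Q = |-157 − 22.2|/4080 = 0.04392 K/W
Known resistances:
  R_titanium = (1/8.90 − 1/8.93)/(4πk) = 3.775×10^-4/(4π·23.7) = 1.267×10^-6 K/W
  R_phenolic foam = (1/9.45 − 1/9.61)/(4πk) = 0.001762/(4π·0.0209) = 0.006708 K/W
  R_conv,out = 1/(4πr²h) = 1/(4π·9.61²·19.0) = 4.535×10^-5 K/W
R_aerogel blanket = ΣR − ΣR_known = 0.04392 − 0.006755 = 0.03717 K/W
(1/r₁−1/r₂)/(4πk) = 0.03717 ⇒ k = 0.006162/(4π·0.03717) = 0.0132 W/m·K

k = 0.0132 W/m·K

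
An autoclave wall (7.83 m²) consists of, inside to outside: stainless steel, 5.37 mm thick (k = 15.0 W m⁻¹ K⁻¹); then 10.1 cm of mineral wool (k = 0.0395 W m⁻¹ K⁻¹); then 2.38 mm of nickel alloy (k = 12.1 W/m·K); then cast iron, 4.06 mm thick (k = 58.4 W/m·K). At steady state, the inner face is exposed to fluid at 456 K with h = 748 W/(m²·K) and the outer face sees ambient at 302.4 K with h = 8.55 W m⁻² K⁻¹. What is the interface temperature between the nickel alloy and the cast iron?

T = 309.1 K

Resistance network (inner→outer):
  R_conv,in = 1/(hA) = 1/(748·7.83) = 1.707×10^-4 K/W
  R_stainless steel = L/(kA) = 0.00537/(15.0·7.83) = 4.572×10^-5 K/W
  R_mineral wool = L/(kA) = 0.101/(0.0395·7.83) = 0.3266 K/W
  R_nickel alloy = L/(kA) = 0.00238/(12.1·7.83) = 2.512×10^-5 K/W
  R_cast iron = L/(kA) = 0.00406/(58.4·7.83) = 8.879×10^-6 K/W
  R_conv,out = 1/(hA) = 1/(8.55·7.83) = 0.01494 K/W
ΣR = 1.707×10^-4 + 4.572×10^-5 + 0.3266 + 2.512×10^-5 + 8.879×10^-6 + 0.01494 = 0.3418 K/W
Q = ΔT/ΣR = (456 K − 302.4 K)/0.3418 = 449.4 W
From the inner boundary to the nickel alloy/cast iron interface, ΣR_partial = 0.3268 K/W.
T_interface = T_in − Q·ΣR_partial = 456 K − (449.4)(0.3268) = 309.1 K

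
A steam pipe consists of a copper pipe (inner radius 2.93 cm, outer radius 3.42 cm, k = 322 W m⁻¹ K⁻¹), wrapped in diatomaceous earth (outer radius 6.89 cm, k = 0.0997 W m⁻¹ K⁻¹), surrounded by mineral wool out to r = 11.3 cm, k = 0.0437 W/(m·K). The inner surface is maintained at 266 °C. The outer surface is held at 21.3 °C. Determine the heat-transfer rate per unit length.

Q' = 83.8 W/m

Treat each layer as a resistance in series:
  R'_copper = ln(0.0342/0.0293)/(2πk) = 0.1546/(2π·322) = 7.643×10^-5 m·K/W
  R'_diatomaceous earth = ln(0.0689/0.0342)/(2πk) = 0.7004/(2π·0.0997) = 1.118 m·K/W
  R'_mineral wool = ln(0.113/0.0689)/(2πk) = 0.4947/(2π·0.0437) = 1.802 m·K/W
ΣR = 7.643×10^-5 + 1.118 + 1.802 = 2.920 m·K/W
Q' = ΔT/ΣR = (266 °C − 21.3 °C)/2.920 = 83.8 W/m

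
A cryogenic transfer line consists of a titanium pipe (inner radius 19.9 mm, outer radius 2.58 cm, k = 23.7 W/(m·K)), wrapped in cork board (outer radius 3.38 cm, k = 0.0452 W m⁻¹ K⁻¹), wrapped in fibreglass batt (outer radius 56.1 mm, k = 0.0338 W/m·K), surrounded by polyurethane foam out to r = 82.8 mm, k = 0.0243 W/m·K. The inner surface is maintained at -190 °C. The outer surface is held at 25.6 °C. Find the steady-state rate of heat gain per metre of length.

Resistance network (inner→outer):
  R'_titanium = ln(0.0258/0.0199)/(2πk) = 0.2597/(2π·23.7) = 0.001744 m·K/W
  R'_cork board = ln(0.0338/0.0258)/(2πk) = 0.2701/(2π·0.0452) = 0.9510 m·K/W
  R'_fibreglass batt = ln(0.0561/0.0338)/(2πk) = 0.5067/(2π·0.0338) = 2.386 m·K/W
  R'_polyurethane foam = ln(0.0828/0.0561)/(2πk) = 0.3893/(2π·0.0243) = 2.550 m·K/W
ΣR = 0.001744 + 0.9510 + 2.386 + 2.550 = 5.889 m·K/W
Q' = ΔT/ΣR = (-190 °C − 25.6 °C)/5.889 = -36.6 W/m
(Negative Q' ⇒ heat flows inward; heat gain = 36.6 W/m.)

Q' = 36.6 W/m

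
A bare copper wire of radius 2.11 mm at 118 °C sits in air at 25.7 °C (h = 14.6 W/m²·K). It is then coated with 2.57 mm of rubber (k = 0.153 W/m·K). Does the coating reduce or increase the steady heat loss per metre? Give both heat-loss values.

increases: 17.9 → 29.2 W/m

Critical radius for a cylinder: r_cr = k/h = 0.0105 m = 1.05 cm.
Outer radius after coating: r₂ = 0.00211 + 0.00257 = 0.00468 m.
Since r₁ < r_cr and r₂ ≤ r_cr, the coating moves toward the maximum at r_cr — heat loss rises.
Bare: R = 1/(2πr₁h) = 5.166 m·K/W; Q = 92.3/5.166 = 17.9 W/m.
Coated: R = R_cond + R_conv = 3.158 m·K/W; Q = 92.3/3.158 = 29.2 W/m.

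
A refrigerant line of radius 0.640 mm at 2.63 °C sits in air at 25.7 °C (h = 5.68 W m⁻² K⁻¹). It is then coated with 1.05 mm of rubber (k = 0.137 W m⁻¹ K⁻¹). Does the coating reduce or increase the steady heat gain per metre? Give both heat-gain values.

Critical radius for a cylinder: r_cr = k/h = 0.0241 m = 2.41 cm.
Outer radius after coating: r₂ = 6.40×10^-4 + 0.00105 = 0.001690 m.
Since r₁ < r_cr and r₂ ≤ r_cr, the coating moves toward the maximum at r_cr — heat gain rises.
Bare: R = 1/(2πr₁h) = 43.78 m·K/W; Q = 23.07/43.78 = 0.527 W/m.
Coated: R = R_cond + R_conv = 17.71 m·K/W; Q = 23.07/17.71 = 1.30 W/m.

increases: 0.527 → 1.30 W/m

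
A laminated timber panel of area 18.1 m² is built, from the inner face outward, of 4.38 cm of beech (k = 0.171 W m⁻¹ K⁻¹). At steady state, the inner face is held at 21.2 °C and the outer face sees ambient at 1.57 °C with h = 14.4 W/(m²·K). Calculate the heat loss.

Q = 1090 W

Resistance network (inner→outer):
  R_beech = L/(kA) = 0.0438/(0.171·18.1) = 0.01415 K/W
  R_conv,out = 1/(hA) = 1/(14.4·18.1) = 0.003837 K/W
ΣR = 0.01415 + 0.003837 = 0.01799 K/W
Q = ΔT/ΣR = (21.2 °C − 1.57 °C)/0.01799 = 1090 W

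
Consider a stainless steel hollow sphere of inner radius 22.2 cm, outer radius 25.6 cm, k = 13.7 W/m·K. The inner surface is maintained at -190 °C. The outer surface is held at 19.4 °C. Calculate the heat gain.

Q = 60300 W

Q = 4πk·ΔT/(1/r₁ − 1/r₂) = 4π × 13.7 × 209.4 / (1/0.222 − 1/0.256) = 60300 W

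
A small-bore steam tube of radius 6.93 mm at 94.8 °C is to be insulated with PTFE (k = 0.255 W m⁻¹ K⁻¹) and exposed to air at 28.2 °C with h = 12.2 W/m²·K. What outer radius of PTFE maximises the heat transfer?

r_cr = 2.09 cm

For a cylinder, r_cr = k_ins/h = 0.255/12.2 = 0.0209 m = 2.09 cm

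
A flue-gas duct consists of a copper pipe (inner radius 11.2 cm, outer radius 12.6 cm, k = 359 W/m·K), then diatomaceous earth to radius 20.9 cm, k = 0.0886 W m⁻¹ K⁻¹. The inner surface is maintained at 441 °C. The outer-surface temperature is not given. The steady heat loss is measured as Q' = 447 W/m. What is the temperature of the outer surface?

Sum the resistances:
  R'_copper = ln(0.126/0.112)/(2πk) = 0.1178/(2π·359) = 5.222×10^-5 m·K/W
  R'_diatomaceous earth = ln(0.209/0.126)/(2πk) = 0.5061/(2π·0.0886) = 0.9090 m·K/W
ΣR = 0.9091 m·K/W
ΔT = Q'·ΣR = 447 × 0.9091 = 406.4 K
Heat flows outward, so T_out = T_in − ΔT = 441 − 406.4 = 34.6 °C

T_out = 34.6 °C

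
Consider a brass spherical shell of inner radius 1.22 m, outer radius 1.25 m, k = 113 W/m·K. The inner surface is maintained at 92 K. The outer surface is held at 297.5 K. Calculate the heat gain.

Q = 14800 kW

Q = 4πk·ΔT/(1/r₁ − 1/r₂) = 4π × 113 × 205.5 / (1/1.22 − 1/1.25) = 1.48×10^7 W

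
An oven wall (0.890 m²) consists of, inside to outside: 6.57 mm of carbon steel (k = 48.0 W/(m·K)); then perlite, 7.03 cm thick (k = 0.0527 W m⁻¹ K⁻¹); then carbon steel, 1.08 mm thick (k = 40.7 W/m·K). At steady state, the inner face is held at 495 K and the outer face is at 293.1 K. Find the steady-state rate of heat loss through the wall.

Q = 135 W

Resistance network (inner→outer):
  R_carbon steel = L/(kA) = 0.00657/(48.0·0.890) = 1.538×10^-4 K/W
  R_perlite = L/(kA) = 0.0703/(0.0527·0.890) = 1.499 K/W
  R_carbon steel = L/(kA) = 0.00108/(40.7·0.890) = 2.982×10^-5 K/W
ΣR = 1.538×10^-4 + 1.499 + 2.982×10^-5 = 1.499 K/W
Q = ΔT/ΣR = (495 K − 293.1 K)/1.499 = 135 W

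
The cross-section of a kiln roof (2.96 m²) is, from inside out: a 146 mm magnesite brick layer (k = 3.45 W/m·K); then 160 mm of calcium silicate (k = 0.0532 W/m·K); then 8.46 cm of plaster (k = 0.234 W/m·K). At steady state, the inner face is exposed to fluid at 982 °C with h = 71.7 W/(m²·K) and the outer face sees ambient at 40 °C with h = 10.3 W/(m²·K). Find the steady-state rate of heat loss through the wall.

Resistance network (inner→outer):
  R_conv,in = 1/(hA) = 1/(71.7·2.96) = 0.004712 K/W
  R_magnesite brick = L/(kA) = 0.146/(3.45·2.96) = 0.01430 K/W
  R_calcium silicate = L/(kA) = 0.160/(0.0532·2.96) = 1.016 K/W
  R_plaster = L/(kA) = 0.0846/(0.234·2.96) = 0.1221 K/W
  R_conv,out = 1/(hA) = 1/(10.3·2.96) = 0.03280 K/W
ΣR = 0.004712 + 0.01430 + 1.016 + 0.1221 + 0.03280 = 1.190 K/W
Q = ΔT/ΣR = (982 °C − 40 °C)/1.190 = 792 W

Q = 792 W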